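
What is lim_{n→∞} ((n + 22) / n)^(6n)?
lim = e^132

Rewrite as (1 + 22/n)^(6n). By the standard limit (1 + x/n)^n → e^x, we have (1 + 22/n)^n → e^22, and raising to the 6th power gives e^132.
More precisely, ln[(1 + 22/n)^(6n)] = 6n · ln(1 + 22/n) = 6n · (22/n + O(1/n^2)) = 132 + O(1/n) → 132.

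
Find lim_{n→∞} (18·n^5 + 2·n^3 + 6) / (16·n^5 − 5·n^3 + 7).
lim = 18/16 = 9/8

For large n the leading n^5 terms dominate both numerator and denominator. Dividing top and bottom by n^5, every other term tends to 0, leaving 18/16 = 9/8.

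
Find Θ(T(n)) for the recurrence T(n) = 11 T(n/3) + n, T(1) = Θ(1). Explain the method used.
T(n) = Θ(n^(log_3 11))

Master theorem: compare f(n) = n to n^(log_3 11) where log_3 11 ≈ 2.183. Since 1 < log_3 11, we have f(n) = O(n^(log_3 11 − ε)) for some ε > 0 — Case 1. Hence T(n) = Θ(n^(log_3 11)).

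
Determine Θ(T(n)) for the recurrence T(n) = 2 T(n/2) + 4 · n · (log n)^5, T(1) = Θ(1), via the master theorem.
T(n) = Θ(n · (log n)^6)

Here log_2 2 = 1 and f(n) = 4 · n · (log n)^5 = Θ(n^(log_2 2) · (log n)^5). This is the extended Case 2 of the master theorem (f matches the critical exponent up to log factors), giving T(n) = Θ(n^(log_2 2) · (log n)^(5+1)) = Θ(n · (log n)^6).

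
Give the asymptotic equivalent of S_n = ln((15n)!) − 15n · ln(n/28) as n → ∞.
S_n ~ 15n · (ln 420 − 1) + O(ln n)

Stirling: ln((15n)!) = 15n ln(15n) − 15n + O(ln n).
  S_n = 15n ln(15n) − 15n − 15n ln(n/28) + O(ln n)
      = 15n ln(15n) − 15n ln n + 15n ln 28 − 15n + O(ln n)
      = 15n ln 15 + 15n ln 28 − 15n + O(ln n)
      = 15n (ln 420 − 1) + O(ln n).
Numerically ln(420) − 1 ≈ 5.0403.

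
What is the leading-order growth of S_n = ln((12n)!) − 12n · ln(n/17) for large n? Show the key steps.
S_n ~ 12n · (ln 204 − 1) + O(ln n)

Stirling: ln((12n)!) = 12n ln(12n) − 12n + O(ln n).
  S_n = 12n ln(12n) − 12n − 12n ln(n/17) + O(ln n)
      = 12n ln(12n) − 12n ln n + 12n ln 17 − 12n + O(ln n)
      = 12n ln 12 + 12n ln 17 − 12n + O(ln n)
      = 12n (ln 204 − 1) + O(ln n).
Numerically ln(204) − 1 ≈ 4.3181.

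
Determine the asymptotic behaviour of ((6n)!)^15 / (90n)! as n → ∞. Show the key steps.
((6n)!)^15/(90n)! ~ ((2π·6n)^(14/2) / sqrt(15)) · 15^(−15·6n)  →  0

Write N = 6n. Stirling: N! ~ sqrt(2π N)(N/e)^N and (15N)! ~ sqrt(2π·15N)·(15N/e)^(15N).
  (N!)^15/(15N)! ~ (2π N)^(15/2) (N/e)^(15N) / [sqrt(2π·15N) (15N/e)^(15N)]
     = (2π N)^(15/2) / sqrt(2π·15N) · (N/(15N))^(15N)
     = (2π N)^((15−1)/2) / sqrt(15) · 15^(−15N).
Since 15^15 > 1, the factor 15^(−15N) decays exponentially, so the ratio → 0. Substituting N = 6n gives the stated form.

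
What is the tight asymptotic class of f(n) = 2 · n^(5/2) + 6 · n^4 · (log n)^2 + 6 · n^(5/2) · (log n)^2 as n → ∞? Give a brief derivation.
f(n) ∈ Θ(n^4 · (log n)^2)

Compare the terms by growth order. For large n, n^a · (log n)^b dominates n^a' · (log n)^b' iff a > a', or (a = a' and b > b'). Ranking the 3 terms shows the dominant one is 6 · n^4 · (log n)^2. Hence f(n) ∈ Θ(n^4 · (log n)^2).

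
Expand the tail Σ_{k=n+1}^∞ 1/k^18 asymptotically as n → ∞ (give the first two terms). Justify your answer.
Σ_{k>n} 1/k^18 = 1/(17 · n^17) − 1/(2 · n^18) + O(1/n^19)

Compare to the integral: ∫_{n}^∞ x^(−18) dx = [−x^(−17)/17]_{n}^∞ = 1/((18−1)·n^17). The Euler-Maclaurin correction adds −f(n)/2 = −1/(2·n^18). Euler-Maclaurin then gives
  Σ_{k>n} 1/k^18 = ∫_{n}^∞ dx/x^18 − 1/(2·n^18) + O(1/n^19).
(Equivalently this is ζ(18) − Σ_{k≤n} 1/k^18.)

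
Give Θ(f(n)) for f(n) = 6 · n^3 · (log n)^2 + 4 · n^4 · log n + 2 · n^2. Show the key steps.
f(n) ∈ Θ(n^4 · log n)

Compare the terms by growth order. For large n, n^a · (log n)^b dominates n^a' · (log n)^b' iff a > a', or (a = a' and b > b'). Ranking the 3 terms shows the dominant one is 4 · n^4 · log n. Hence f(n) ∈ Θ(n^4 · log n).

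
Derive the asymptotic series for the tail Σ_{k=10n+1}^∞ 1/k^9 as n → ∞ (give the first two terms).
Σ_{k>10n} 1/k^9 = 1/(8 · (10n)^8) − 1/(2 · (10n)^9) + O(1/(10n)^10)

Compare to the integral: ∫_{10n}^∞ x^(−9) dx = [−x^(−8)/8]_{10n}^∞ = 1/((9−1)·(10n)^8). The Euler-Maclaurin correction adds −f(10n)/2 = −1/(2·(10n)^9). Euler-Maclaurin then gives
  Σ_{k>10n} 1/k^9 = ∫_{10n}^∞ dx/x^9 − 1/(2·(10n)^9) + O(1/(10n)^10).
(Equivalently this is ζ(9) − Σ_{k≤10n} 1/k^9.)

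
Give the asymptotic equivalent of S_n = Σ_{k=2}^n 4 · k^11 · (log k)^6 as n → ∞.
S_n ~ n^12 · (log n)^6 / 3

By integral comparison, S_n = ∫_1^n 4 · x^11 · (log x)^6 dx + O(n^11 · (log n)^6). For the integral, the leading term of ∫_1^n x^11 (log x)^6 dx is n^12/12 · (log n)^6 (by repeated integration by parts; each step lowers the log-exponent and produces a relatively O(1/log n) correction). Hence S_n ~ n^12 · (log n)^6 / 3.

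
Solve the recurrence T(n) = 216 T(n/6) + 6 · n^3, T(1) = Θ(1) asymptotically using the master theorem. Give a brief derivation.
T(n) = Θ(n^3 log n)

log_6 216 = 3, and f(n) = 6 · n^3 = Θ(n^(log_6 216)). This is Case 2 of the master theorem: T(n) = Θ(f(n) · log n) = Θ(n^3 log n).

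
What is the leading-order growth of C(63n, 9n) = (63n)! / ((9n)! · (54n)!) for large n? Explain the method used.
C(63n, 9n) ~ (823543/46656)^(9n) · sqrt(7/(12π·9n))

Write N = 9n. Apply Stirling to each factorial:
  (7N)! ~ sqrt(2π·7N) · (7N/e)^(7N),
  N! ~ sqrt(2π N) · (N/e)^N,
  (6N)! ~ sqrt(2π·6N) · (6N/e)^(6N).
The exponential factors combine to (7N)^(7N) / (N^N · (6N)^(6N)) = 7^(7N)/6^(6N) = (7^7/6^6)^N = (823543/46656)^N.
The square-root prefactors combine to sqrt(2π·7N) / (sqrt(2π N)·sqrt(2π·6N)) = sqrt(7 / (2π·6·N)) = sqrt(7/(12π·9n)).
Substituting N = 9n: C(63n, 9n) ~ (823543/46656)^(9n) · sqrt(7/(12π·9n)).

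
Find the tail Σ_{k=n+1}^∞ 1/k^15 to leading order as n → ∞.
Σ_{k>n} 1/k^15 ~ 1/(14 · n^14)

Compare to the integral: ∫_{n}^∞ x^(−15) dx = [−x^(−14)/14]_{n}^∞ = 1/((15−1)·n^14). Euler-Maclaurin then gives
  Σ_{k>n} 1/k^15 = ∫_{n}^∞ dx/x^15 − 1/(2·n^15) + O(1/n^16).
(Equivalently this is ζ(15) − Σ_{k≤n} 1/k^15.)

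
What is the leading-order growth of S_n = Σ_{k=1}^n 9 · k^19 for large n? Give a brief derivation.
S_n ~ 9 · n^20 / 20

By integral comparison (Euler-Maclaurin), Σ_{k=1}^n 9 · k^19 = 9 · ∫_0^n x^19 dx + O(n^19) = 9 · n^20/20 + O(n^19). (Equivalently, Faulhaber's formula gives the same leading term.)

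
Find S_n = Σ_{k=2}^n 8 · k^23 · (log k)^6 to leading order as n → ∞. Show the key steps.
S_n ~ n^24 · (log n)^6 / 3

By integral comparison, S_n = ∫_1^n 8 · x^23 · (log x)^6 dx + O(n^23 · (log n)^6). For the integral, the leading term of ∫_1^n x^23 (log x)^6 dx is n^24/24 · (log n)^6 (by repeated integration by parts; each step lowers the log-exponent and produces a relatively O(1/log n) correction). Hence S_n ~ n^24 · (log n)^6 / 3.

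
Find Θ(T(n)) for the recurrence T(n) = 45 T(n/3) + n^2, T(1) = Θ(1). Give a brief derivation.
T(n) = Θ(n^(log_3 45))

Master theorem: compare f(n) = n^2 to n^(log_3 45) where log_3 45 ≈ 3.465. Since 2 < log_3 45, we have f(n) = O(n^(log_3 45 − ε)) for some ε > 0 — Case 1. Hence T(n) = Θ(n^(log_3 45)).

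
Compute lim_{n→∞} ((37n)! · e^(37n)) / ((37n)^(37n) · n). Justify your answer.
lim = 0

Stirling: (37n)! ~ sqrt(2π·37n) · (37n/e)^(37n). Hence
  (37n)! · e^(37n) / (37n)^(37n) ~ sqrt(2π·37n).
Dividing by n: sqrt(2π·37n) / n = sqrt(2π·37) · n^((1−2)/2), so the expression behaves like sqrt(2π·37) · n^((1−2)/2) → 0.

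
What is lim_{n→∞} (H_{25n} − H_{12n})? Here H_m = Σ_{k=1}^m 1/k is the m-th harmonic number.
lim = ln(25/12)

Euler-Maclaurin gives H_m = ln m + γ + 1/(2m) + O(1/m^2). The γ and O(1/m) terms cancel in the difference:
  H_{25n} − H_{12n} = ln(25n) − ln(12n) + O(1/n) = ln(25/12) + O(1/n).
Hence the limit is ln(25/12).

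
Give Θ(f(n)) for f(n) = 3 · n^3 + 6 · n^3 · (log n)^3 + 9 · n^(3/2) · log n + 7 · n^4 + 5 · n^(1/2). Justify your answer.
f(n) ∈ Θ(n^4)

Compare the terms by growth order. For large n, n^a · (log n)^b dominates n^a' · (log n)^b' iff a > a', or (a = a' and b > b'). Ranking the 5 terms shows the dominant one is 7 · n^4. Hence f(n) ∈ Θ(n^4).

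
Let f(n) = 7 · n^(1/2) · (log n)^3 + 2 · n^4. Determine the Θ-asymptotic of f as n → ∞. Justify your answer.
f(n) ∈ Θ(n^4)

Compare the terms by growth order. For large n, n^a · (log n)^b dominates n^a' · (log n)^b' iff a > a', or (a = a' and b > b'). Ranking the 2 terms shows the dominant one is 2 · n^4. Hence f(n) ∈ Θ(n^4).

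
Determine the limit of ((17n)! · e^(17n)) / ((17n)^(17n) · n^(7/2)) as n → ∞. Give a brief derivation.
lim = 0

Stirling: (17n)! ~ sqrt(2π·17n) · (17n/e)^(17n). Hence
  (17n)! · e^(17n) / (17n)^(17n) ~ sqrt(2π·17n).
Dividing by n^(7/2): sqrt(2π·17n) / n^(7/2) = sqrt(2π·17) · n^((1−7)/2), so the expression behaves like sqrt(2π·17) · n^((1−7)/2) → 0.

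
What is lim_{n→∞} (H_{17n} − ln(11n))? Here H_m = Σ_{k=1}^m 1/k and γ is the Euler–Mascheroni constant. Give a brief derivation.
lim = ln(17/11) + γ

By Euler-Maclaurin, H_m = ln m + γ + O(1/m). So
  H_{17n} − ln(11n) = ln(17n) + γ − ln(11n) + O(1/n)
                       = ln(17/11) + γ + O(1/n).
Hence the limit is ln(17/11) + γ.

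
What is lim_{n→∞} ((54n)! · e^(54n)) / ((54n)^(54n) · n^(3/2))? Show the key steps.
lim = 0

Stirling: (54n)! ~ sqrt(2π·54n) · (54n/e)^(54n). Hence
  (54n)! · e^(54n) / (54n)^(54n) ~ sqrt(2π·54n).
Dividing by n^(3/2): sqrt(2π·54n) / n^(3/2) = sqrt(2π·54) · n^((1−3)/2), so the expression behaves like sqrt(2π·54) · n^((1−3)/2) → 0.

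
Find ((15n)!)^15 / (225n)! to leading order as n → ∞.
((15n)!)^15/(225n)! ~ ((2π·15n)^(14/2) / sqrt(15)) · 15^(−15·15n)  →  0

Write N = 15n. Stirling: N! ~ sqrt(2π N)(N/e)^N and (15N)! ~ sqrt(2π·15N)·(15N/e)^(15N).
  (N!)^15/(15N)! ~ (2π N)^(15/2) (N/e)^(15N) / [sqrt(2π·15N) (15N/e)^(15N)]
     = (2π N)^(15/2) / sqrt(2π·15N) · (N/(15N))^(15N)
     = (2π N)^((15−1)/2) / sqrt(15) · 15^(−15N).
Since 15^15 > 1, the factor 15^(−15N) decays exponentially, so the ratio → 0. Substituting N = 15n gives the stated form.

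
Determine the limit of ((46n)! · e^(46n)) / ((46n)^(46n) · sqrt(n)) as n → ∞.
lim = sqrt(2π·46)

Stirling: (46n)! ~ sqrt(2π·46n) · (46n/e)^(46n). Hence
  (46n)! · e^(46n) / (46n)^(46n) ~ sqrt(2π·46n).
Dividing by sqrt(n): sqrt(2π·46n) / sqrt(n) = sqrt(2π·46) · n^((1−1)/2), so the limit is sqrt(2π·46).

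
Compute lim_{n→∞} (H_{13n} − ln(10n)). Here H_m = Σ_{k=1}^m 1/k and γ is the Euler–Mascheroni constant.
lim = ln(13/10) + γ

By Euler-Maclaurin, H_m = ln m + γ + O(1/m). So
  H_{13n} − ln(10n) = ln(13n) + γ − ln(10n) + O(1/n)
                       = ln(13/10) + γ + O(1/n).
Hence the limit is ln(13/10) + γ.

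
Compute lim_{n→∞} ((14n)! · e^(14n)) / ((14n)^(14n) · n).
lim = 0

Stirling: (14n)! ~ sqrt(2π·14n) · (14n/e)^(14n). Hence
  (14n)! · e^(14n) / (14n)^(14n) ~ sqrt(2π·14n).
Dividing by n: sqrt(2π·14n) / n = sqrt(2π·14) · n^((1−2)/2), so the expression behaves like sqrt(2π·14) · n^((1−2)/2) → 0.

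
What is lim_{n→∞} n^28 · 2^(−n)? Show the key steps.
lim = 0

Exponentials with base > 1 dominate every fixed polynomial: for any fixed c, n^c / 2^n → 0 as n → ∞ (e.g. by the ratio test, or by writing 2^n = e^(n ln 2) and noting e^(n ln 2) / n^c → ∞). Hence n^28 · 2^(−n) = n^28 / 2^n → 0.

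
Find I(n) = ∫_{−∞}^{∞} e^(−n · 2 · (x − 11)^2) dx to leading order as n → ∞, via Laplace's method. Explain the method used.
I(n) = sqrt(π/(2n))

Here φ(x) = 2 · (x − 11)^2 has its unique minimum at x* = 11 with φ(x*) = 0 and φ''(x*) = 4. Laplace's method gives
  I(n) ~ e^(−n φ(x*)) · sqrt(2π / (n · φ''(x*))) = sqrt(2π / (4n)) = sqrt(π/(2n)).
This is exact: substituting u = (x − 11)·sqrt(2n) gives I(n) = (1/sqrt(2n)) ∫_{−∞}^{∞} e^(−u^2) du = sqrt(π/(2n)).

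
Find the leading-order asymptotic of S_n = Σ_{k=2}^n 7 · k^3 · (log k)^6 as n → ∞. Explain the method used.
S_n ~ 7 · n^4 · (log n)^6 / 4

By integral comparison, S_n = ∫_1^n 7 · x^3 · (log x)^6 dx + O(n^3 · (log n)^6). For the integral, the leading term of ∫_1^n x^3 (log x)^6 dx is n^4/4 · (log n)^6 (by repeated integration by parts; each step lowers the log-exponent and produces a relatively O(1/log n) correction). Hence S_n ~ 7 · n^4 · (log n)^6 / 4.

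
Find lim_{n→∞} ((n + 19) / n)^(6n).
lim = e^114

Rewrite as (1 + 19/n)^(6n). By the standard limit (1 + x/n)^n → e^x, we have (1 + 19/n)^n → e^19, and raising to the 6th power gives e^114.
More precisely, ln[(1 + 19/n)^(6n)] = 6n · ln(1 + 19/n) = 6n · (19/n + O(1/n^2)) = 114 + O(1/n) → 114.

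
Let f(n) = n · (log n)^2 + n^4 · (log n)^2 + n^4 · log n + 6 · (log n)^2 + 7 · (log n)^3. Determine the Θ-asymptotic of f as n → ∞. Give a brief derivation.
f(n) ∈ Θ(n^4 · (log n)^2)

Compare the terms by growth order. For large n, n^a · (log n)^b dominates n^a' · (log n)^b' iff a > a', or (a = a' and b > b'). Ranking the 5 terms shows the dominant one is n^4 · (log n)^2. Hence f(n) ∈ Θ(n^4 · (log n)^2).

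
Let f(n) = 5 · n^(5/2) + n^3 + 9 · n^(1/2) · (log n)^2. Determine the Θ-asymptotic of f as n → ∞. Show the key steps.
f(n) ∈ Θ(n^3)

Compare the terms by growth order. For large n, n^a · (log n)^b dominates n^a' · (log n)^b' iff a > a', or (a = a' and b > b'). Ranking the 3 terms shows the dominant one is n^3. Hence f(n) ∈ Θ(n^3).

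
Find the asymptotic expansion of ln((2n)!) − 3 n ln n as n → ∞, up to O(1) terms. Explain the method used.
ln((2n)!) − 3 n ln n = −n ln n + 2(ln 2 − 1) n + (1/2) ln(2π·2n) + O(1/n)

Stirling: ln((2n)!) = 2n ln(2n) − 2n + (1/2) ln(2π·2n) + O(1/n).
Expand 2n ln(2n) = 2n (ln n + ln 2) = 2n ln n + 2n ln 2.
Subtract 3n ln n: leading term is (2 − 3) n ln n = −n ln n. The next term is 2n ln 2 − 2n = 2(ln 2 − 1) n. Then the (1/2) ln(2π·2n) correction.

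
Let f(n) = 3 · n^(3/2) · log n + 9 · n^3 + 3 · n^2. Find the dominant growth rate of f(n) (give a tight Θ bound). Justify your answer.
f(n) ∈ Θ(n^3)

Compare the terms by growth order. For large n, n^a · (log n)^b dominates n^a' · (log n)^b' iff a > a', or (a = a' and b > b'). Ranking the 3 terms shows the dominant one is 9 · n^3. Hence f(n) ∈ Θ(n^3).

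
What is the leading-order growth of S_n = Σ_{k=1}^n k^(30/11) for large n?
S_n ~ (11/41) · n^(41/11)

Integral comparison: Σ_{k=1}^n k^(30/11) = ∫_0^n x^(30/11) dx + O(n^(30/11)). The integral is n^(1 + 30/11) / (1 + 30/11) = n^((30+11)/11) / ((30+11)/11) = (11/41) · n^(41/11).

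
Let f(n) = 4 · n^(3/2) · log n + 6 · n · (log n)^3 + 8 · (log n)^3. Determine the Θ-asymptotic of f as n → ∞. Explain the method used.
f(n) ∈ Θ(n^(3/2) · log n)

Compare the terms by growth order. For large n, n^a · (log n)^b dominates n^a' · (log n)^b' iff a > a', or (a = a' and b > b'). Ranking the 3 terms shows the dominant one is 4 · n^(3/2) · log n. Hence f(n) ∈ Θ(n^(3/2) · log n).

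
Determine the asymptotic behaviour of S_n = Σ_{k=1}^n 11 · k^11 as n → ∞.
S_n ~ 11 · n^12 / 12

By integral comparison (Euler-Maclaurin), Σ_{k=1}^n 11 · k^11 = 11 · ∫_0^n x^11 dx + O(n^11) = 11 · n^12/12 + O(n^11). (Equivalently, Faulhaber's formula gives the same leading term.)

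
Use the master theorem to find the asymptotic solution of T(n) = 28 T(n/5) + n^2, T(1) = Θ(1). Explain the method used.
T(n) = Θ(n^(log_5 28))

Master theorem: compare f(n) = n^2 to n^(log_5 28) where log_5 28 ≈ 2.070. Since 2 < log_5 28, we have f(n) = O(n^(log_5 28 − ε)) for some ε > 0 — Case 1. Hence T(n) = Θ(n^(log_5 28)).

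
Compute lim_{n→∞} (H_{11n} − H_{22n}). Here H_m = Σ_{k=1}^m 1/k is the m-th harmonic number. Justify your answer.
lim = ln(11/22) = −ln 2

Euler-Maclaurin gives H_m = ln m + γ + 1/(2m) + O(1/m^2). The γ and O(1/m) terms cancel in the difference:
  H_{11n} − H_{22n} = ln(11n) − ln(22n) + O(1/n) = ln(11/22) + O(1/n).
Hence the limit is ln(11/22) = −ln 2.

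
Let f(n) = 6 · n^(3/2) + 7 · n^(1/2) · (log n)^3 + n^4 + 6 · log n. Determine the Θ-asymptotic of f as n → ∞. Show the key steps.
f(n) ∈ Θ(n^4)

Compare the terms by growth order. For large n, n^a · (log n)^b dominates n^a' · (log n)^b' iff a > a', or (a = a' and b > b'). Ranking the 4 terms shows the dominant one is n^4. Hence f(n) ∈ Θ(n^4).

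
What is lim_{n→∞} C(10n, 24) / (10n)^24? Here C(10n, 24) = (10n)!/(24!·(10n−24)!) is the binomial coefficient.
lim = 1/24! = 1/620448401733239439360000

With N = 10n → ∞: C(N, 24) / N^24 = [N(N−1)…(N−23)] / (24! · N^24) = (1/24!) · 1 · (1 − 1/(10n)) · … · (1 − 23/(10n)). Each factor → 1 as N → ∞, so the limit is 1/24! = 1/620448401733239439360000.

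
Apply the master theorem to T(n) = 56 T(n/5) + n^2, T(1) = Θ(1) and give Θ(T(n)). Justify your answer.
T(n) = Θ(n^(log_5 56))

Master theorem: compare f(n) = n^2 to n^(log_5 56) where log_5 56 ≈ 2.501. Since 2 < log_5 56, we have f(n) = O(n^(log_5 56 − ε)) for some ε > 0 — Case 1. Hence T(n) = Θ(n^(log_5 56)).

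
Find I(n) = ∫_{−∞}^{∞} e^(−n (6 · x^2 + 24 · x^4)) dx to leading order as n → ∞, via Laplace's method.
I(n) ~ sqrt(π/(6n))

φ(x) = 6 · x^2 + 24 · x^4 has its unique global minimum at x* = 0 (since φ'(x) = 12x + 96x^3 = 0 only at x = 0 for real x with both coefficients positive, and φ → ∞ as |x| → ∞). At x* = 0, φ(0) = 0 and φ''(0) = 12. Laplace's method then gives
  I(n) ~ sqrt(2π / (n · φ''(0))) · e^(−n φ(0)) = sqrt(2π / (12n)) = sqrt(π/(6n)).
The 24 · x^4 term contributes only at subleading order (an O(1/n) relative correction).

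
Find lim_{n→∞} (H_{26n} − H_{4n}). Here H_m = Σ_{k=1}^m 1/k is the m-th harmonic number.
lim = ln(26/4) = ln(13/2)

Euler-Maclaurin gives H_m = ln m + γ + 1/(2m) + O(1/m^2). The γ and O(1/m) terms cancel in the difference:
  H_{26n} − H_{4n} = ln(26n) − ln(4n) + O(1/n) = ln(26/4) + O(1/n).
Hence the limit is ln(26/4) = ln(13/2).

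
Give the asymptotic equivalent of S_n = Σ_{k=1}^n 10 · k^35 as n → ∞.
S_n ~ 5 · n^36 / 18

By integral comparison (Euler-Maclaurin), Σ_{k=1}^n 10 · k^35 = 10 · ∫_0^n x^35 dx + O(n^35) = 10 · n^36/36 = 5 · n^36 / 18 + O(n^35). (Equivalently, Faulhaber's formula gives the same leading term.)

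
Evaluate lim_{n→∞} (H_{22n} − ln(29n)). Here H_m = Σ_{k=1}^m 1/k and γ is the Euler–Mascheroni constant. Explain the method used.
lim = ln(22/29) + γ

By Euler-Maclaurin, H_m = ln m + γ + O(1/m). So
  H_{22n} − ln(29n) = ln(22n) + γ − ln(29n) + O(1/n)
                       = ln(22/29) + γ + O(1/n).
Hence the limit is ln(22/29) + γ.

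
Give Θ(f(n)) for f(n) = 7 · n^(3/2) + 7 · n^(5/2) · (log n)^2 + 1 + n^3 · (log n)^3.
f(n) ∈ Θ(n^3 · (log n)^3)

Compare the terms by growth order. For large n, n^a · (log n)^b dominates n^a' · (log n)^b' iff a > a', or (a = a' and b > b'). Ranking the 4 terms shows the dominant one is n^3 · (log n)^3. Hence f(n) ∈ Θ(n^3 · (log n)^3).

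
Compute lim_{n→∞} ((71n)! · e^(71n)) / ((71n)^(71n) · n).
lim = 0

Stirling: (71n)! ~ sqrt(2π·71n) · (71n/e)^(71n). Hence
  (71n)! · e^(71n) / (71n)^(71n) ~ sqrt(2π·71n).
Dividing by n: sqrt(2π·71n) / n = sqrt(2π·71) · n^((1−2)/2), so the expression behaves like sqrt(2π·71) · n^((1−2)/2) → 0.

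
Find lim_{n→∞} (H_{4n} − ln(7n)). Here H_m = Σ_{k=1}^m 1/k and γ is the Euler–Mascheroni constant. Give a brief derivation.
lim = ln(4/7) + γ

By Euler-Maclaurin, H_m = ln m + γ + O(1/m). So
  H_{4n} − ln(7n) = ln(4n) + γ − ln(7n) + O(1/n)
                       = ln(4/7) + γ + O(1/n).
Hence the limit is ln(4/7) + γ.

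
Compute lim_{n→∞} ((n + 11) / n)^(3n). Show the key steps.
lim = e^33

Rewrite as (1 + 11/n)^(3n). By the standard limit (1 + x/n)^n → e^x, we have (1 + 11/n)^n → e^11, and raising to the 3rd power gives e^33.
More precisely, ln[(1 + 11/n)^(3n)] = 3n · ln(1 + 11/n) = 3n · (11/n + O(1/n^2)) = 33 + O(1/n) → 33.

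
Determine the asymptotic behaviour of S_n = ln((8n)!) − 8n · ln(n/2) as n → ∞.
S_n ~ 8n · (ln 16 − 1) + O(ln n)

Stirling: ln((8n)!) = 8n ln(8n) − 8n + O(ln n).
  S_n = 8n ln(8n) − 8n − 8n ln(n/2) + O(ln n)
      = 8n ln(8n) − 8n ln n + 8n ln 2 − 8n + O(ln n)
      = 8n ln 8 + 8n ln 2 − 8n + O(ln n)
      = 8n (ln 16 − 1) + O(ln n).
Numerically ln(16) − 1 ≈ 1.7726.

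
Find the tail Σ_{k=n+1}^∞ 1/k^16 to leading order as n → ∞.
Σ_{k>n} 1/k^16 ~ 1/(15 · n^15)

Compare to the integral: ∫_{n}^∞ x^(−16) dx = [−x^(−15)/15]_{n}^∞ = 1/((16−1)·n^15). Euler-Maclaurin then gives
  Σ_{k>n} 1/k^16 = ∫_{n}^∞ dx/x^16 − 1/(2·n^16) + O(1/n^17).
(Equivalently this is ζ(16) − Σ_{k≤n} 1/k^16.)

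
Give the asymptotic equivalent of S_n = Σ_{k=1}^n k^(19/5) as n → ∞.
S_n ~ (5/24) · n^(24/5)

Integral comparison: Σ_{k=1}^n k^(19/5) = ∫_0^n x^(19/5) dx + O(n^(19/5)). The integral is n^(1 + 19/5) / (1 + 19/5) = n^((19+5)/5) / ((19+5)/5) = (5/24) · n^(24/5).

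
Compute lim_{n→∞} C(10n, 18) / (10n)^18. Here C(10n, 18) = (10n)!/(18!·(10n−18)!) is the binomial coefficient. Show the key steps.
lim = 1/18! = 1/6402373705728000

With N = 10n → ∞: C(N, 18) / N^18 = [N(N−1)…(N−17)] / (18! · N^18) = (1/18!) · 1 · (1 − 1/(10n)) · … · (1 − 17/(10n)). Each factor → 1 as N → ∞, so the limit is 1/18! = 1/6402373705728000.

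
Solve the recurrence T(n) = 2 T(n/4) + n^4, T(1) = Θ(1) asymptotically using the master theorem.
T(n) = Θ(n^4)

log_4 2 ≈ 0.500. f(n) = n^4 dominates n^(log_4 2) since 4 > 0.500, and the regularity condition a·f(n/b) = 2·(n/4)^4 = (2/256)·n^4 ≤ c·f(n) holds with c = 2/256 ≈ 0.00781 < 1. So this is Case 3: T(n) = Θ(f(n)) = Θ(n^4).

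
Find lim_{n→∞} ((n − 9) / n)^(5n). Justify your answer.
lim = e^(−45)

Rewrite as (1 − 9/n)^(5n). By the standard limit (1 + x/n)^n → e^x, we have (1 − 9/n)^n → e^(−9), and raising to the 5th power gives e^(−45).
More precisely, ln[(1 − 9/n)^(5n)] = 5n · ln(1 − 9/n) = 5n · (-9/n + O(1/n^2)) = -45 + O(1/n) → -45.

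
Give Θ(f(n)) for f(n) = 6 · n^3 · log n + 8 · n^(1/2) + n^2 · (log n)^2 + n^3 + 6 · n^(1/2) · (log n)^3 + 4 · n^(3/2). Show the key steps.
f(n) ∈ Θ(n^3 · log n)

Compare the terms by growth order. For large n, n^a · (log n)^b dominates n^a' · (log n)^b' iff a > a', or (a = a' and b > b'). Ranking the 6 terms shows the dominant one is 6 · n^3 · log n. Hence f(n) ∈ Θ(n^3 · log n).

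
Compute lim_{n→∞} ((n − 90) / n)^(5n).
lim = e^(−450)

Rewrite as (1 − 90/n)^(5n). By the standard limit (1 + x/n)^n → e^x, we have (1 − 90/n)^n → e^(−90), and raising to the 5th power gives e^(−450).
More precisely, ln[(1 − 90/n)^(5n)] = 5n · ln(1 − 90/n) = 5n · (-90/n + O(1/n^2)) = -450 + O(1/n) → -450.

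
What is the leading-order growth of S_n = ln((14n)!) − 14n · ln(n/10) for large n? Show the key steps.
S_n ~ 14n · (ln 140 − 1) + O(ln n)

Stirling: ln((14n)!) = 14n ln(14n) − 14n + O(ln n).
  S_n = 14n ln(14n) − 14n − 14n ln(n/10) + O(ln n)
      = 14n ln(14n) − 14n ln n + 14n ln 10 − 14n + O(ln n)
      = 14n ln 14 + 14n ln 10 − 14n + O(ln n)
      = 14n (ln 140 − 1) + O(ln n).
Numerically ln(140) − 1 ≈ 3.9416.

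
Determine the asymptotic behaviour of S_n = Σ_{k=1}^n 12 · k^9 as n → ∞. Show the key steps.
S_n ~ 6 · n^10 / 5

By integral comparison (Euler-Maclaurin), Σ_{k=1}^n 12 · k^9 = 12 · ∫_0^n x^9 dx + O(n^9) = 12 · n^10/10 = 6 · n^10 / 5 + O(n^9). (Equivalently, Faulhaber's formula gives the same leading term.)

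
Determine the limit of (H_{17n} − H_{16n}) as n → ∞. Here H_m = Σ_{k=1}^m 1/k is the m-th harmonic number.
lim = ln(17/16)

Euler-Maclaurin gives H_m = ln m + γ + 1/(2m) + O(1/m^2). The γ and O(1/m) terms cancel in the difference:
  H_{17n} − H_{16n} = ln(17n) − ln(16n) + O(1/n) = ln(17/16) + O(1/n).
Hence the limit is ln(17/16).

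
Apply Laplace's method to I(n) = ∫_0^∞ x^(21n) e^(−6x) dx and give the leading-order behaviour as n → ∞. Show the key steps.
I(n) ~ (sqrt(2π·21n) / 6) · (21n/(6e))^(21n)

Write the integrand as exp(21n ln x − 6x) and set f(x) = 21n ln x − 6x. Then f'(x) = 21n/x − 6 = 0 at x* = 21n/6, and f''(x*) = −21n/x*^2 = −6^2/(21n). Laplace's method (interior maximum) gives
  I(n) ~ e^(f(x*)) · sqrt(2π / |f''(x*)|)
        = exp(21n ln(21n/6) − 21n) · sqrt(2π · 21n / 6^2)
        = (21n/6)^(21n) e^(−21n) · sqrt(2π·21n) / 6
        = (sqrt(2π·21n) / 6) · (21n/(6e))^(21n).
This matches Γ(21n+1)/6^(21n+1) with Stirling applied to Γ.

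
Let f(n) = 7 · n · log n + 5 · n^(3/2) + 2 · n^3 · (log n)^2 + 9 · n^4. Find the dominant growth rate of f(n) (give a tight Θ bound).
f(n) ∈ Θ(n^4)

Compare the terms by growth order. For large n, n^a · (log n)^b dominates n^a' · (log n)^b' iff a > a', or (a = a' and b > b'). Ranking the 4 terms shows the dominant one is 9 · n^4. Hence f(n) ∈ Θ(n^4).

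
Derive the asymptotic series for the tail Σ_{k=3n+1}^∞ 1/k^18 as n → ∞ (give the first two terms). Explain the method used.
Σ_{k>3n} 1/k^18 = 1/(17 · (3n)^17) − 1/(2 · (3n)^18) + O(1/(3n)^19)

Compare to the integral: ∫_{3n}^∞ x^(−18) dx = [−x^(−17)/17]_{3n}^∞ = 1/((18−1)·(3n)^17). The Euler-Maclaurin correction adds −f(3n)/2 = −1/(2·(3n)^18). Euler-Maclaurin then gives
  Σ_{k>3n} 1/k^18 = ∫_{3n}^∞ dx/x^18 − 1/(2·(3n)^18) + O(1/(3n)^19).
(Equivalently this is ζ(18) − Σ_{k≤3n} 1/k^18.)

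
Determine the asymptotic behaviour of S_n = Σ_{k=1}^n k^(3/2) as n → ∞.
S_n ~ (2/5) · n^(5/2)

Integral comparison: Σ_{k=1}^n k^(3/2) = ∫_0^n x^(3/2) dx + O(n^(3/2)). The integral is n^(1 + 3/2) / (1 + 3/2) = n^((3+2)/2) / ((3+2)/2) = (2/5) · n^(5/2).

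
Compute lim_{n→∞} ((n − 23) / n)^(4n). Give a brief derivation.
lim = e^(−92)

Rewrite as (1 − 23/n)^(4n). By the standard limit (1 + x/n)^n → e^x, we have (1 − 23/n)^n → e^(−23), and raising to the 4th power gives e^(−92).
More precisely, ln[(1 − 23/n)^(4n)] = 4n · ln(1 − 23/n) = 4n · (-23/n + O(1/n^2)) = -92 + O(1/n) → -92.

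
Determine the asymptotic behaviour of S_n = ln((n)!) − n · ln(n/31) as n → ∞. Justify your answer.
S_n ~ n · (ln 31 − 1) + O(ln n)

Stirling: ln((n)!) = n ln(n) − n + O(ln n).
  S_n = n ln(n) − n − n ln(n/31) + O(ln n)
      = n ln(n) − n ln n + n ln 31 − n + O(ln n)
      = n ln 31 − n + O(ln n)
      = n (ln 31 − 1) + O(ln n).
Numerically ln(31) − 1 ≈ 2.4340.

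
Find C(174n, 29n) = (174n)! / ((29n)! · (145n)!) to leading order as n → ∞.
C(174n, 29n) ~ (46656/3125)^(29n) · sqrt(3/(5π·29n))

Write N = 29n. Apply Stirling to each factorial:
  (6N)! ~ sqrt(2π·6N) · (6N/e)^(6N),
  N! ~ sqrt(2π N) · (N/e)^N,
  (5N)! ~ sqrt(2π·5N) · (5N/e)^(5N).
The exponential factors combine to (6N)^(6N) / (N^N · (5N)^(5N)) = 6^(6N)/5^(5N) = (6^6/5^5)^N = (46656/3125)^N.
The square-root prefactors combine to sqrt(2π·6N) / (sqrt(2π N)·sqrt(2π·5N)) = sqrt(6 / (2π·5·N)) = sqrt(3/(5π·29n)).
Substituting N = 29n: C(174n, 29n) ~ (46656/3125)^(29n) · sqrt(3/(5π·29n)).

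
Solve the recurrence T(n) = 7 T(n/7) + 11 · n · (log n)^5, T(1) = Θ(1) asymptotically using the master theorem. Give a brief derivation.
T(n) = Θ(n · (log n)^6)

Here log_7 7 = 1 and f(n) = 11 · n · (log n)^5 = Θ(n^(log_7 7) · (log n)^5). This is the extended Case 2 of the master theorem (f matches the critical exponent up to log factors), giving T(n) = Θ(n^(log_7 7) · (log n)^(5+1)) = Θ(n · (log n)^6).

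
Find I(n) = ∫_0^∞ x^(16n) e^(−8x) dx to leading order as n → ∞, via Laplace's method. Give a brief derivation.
I(n) ~ (sqrt(2π·16n) / 8) · (16n/(8e))^(16n)

Write the integrand as exp(16n ln x − 8x) and set f(x) = 16n ln x − 8x. Then f'(x) = 16n/x − 8 = 0 at x* = 16n/8, and f''(x*) = −16n/x*^2 = −8^2/(16n). Laplace's method (interior maximum) gives
  I(n) ~ e^(f(x*)) · sqrt(2π / |f''(x*)|)
        = exp(16n ln(16n/8) − 16n) · sqrt(2π · 16n / 8^2)
        = (16n/8)^(16n) e^(−16n) · sqrt(2π·16n) / 8
        = (sqrt(2π·16n) / 8) · (16n/(8e))^(16n).
This matches Γ(16n+1)/8^(16n+1) with Stirling applied to Γ.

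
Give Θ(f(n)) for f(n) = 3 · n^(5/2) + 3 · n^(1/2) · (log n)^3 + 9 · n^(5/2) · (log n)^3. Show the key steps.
f(n) ∈ Θ(n^(5/2) · (log n)^3)

Compare the terms by growth order. For large n, n^a · (log n)^b dominates n^a' · (log n)^b' iff a > a', or (a = a' and b > b'). Ranking the 3 terms shows the dominant one is 9 · n^(5/2) · (log n)^3. Hence f(n) ∈ Θ(n^(5/2) · (log n)^3).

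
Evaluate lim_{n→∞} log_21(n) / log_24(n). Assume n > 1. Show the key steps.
lim = ln(24) / ln(21) = log_21(24)

Change of base: log_21(n) = ln n / ln 21 and log_24(n) = ln n / ln 24. The ratio is (ln n / ln 21) · (ln 24 / ln n) = ln 24 / ln 21, a constant independent of n. So the limit is ln 24 / ln 21 = log_21(24).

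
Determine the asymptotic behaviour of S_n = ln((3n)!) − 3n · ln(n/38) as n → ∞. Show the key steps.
S_n ~ 3n · (ln 114 − 1) + O(ln n)

Stirling: ln((3n)!) = 3n ln(3n) − 3n + O(ln n).
  S_n = 3n ln(3n) − 3n − 3n ln(n/38) + O(ln n)
      = 3n ln(3n) − 3n ln n + 3n ln 38 − 3n + O(ln n)
      = 3n ln 3 + 3n ln 38 − 3n + O(ln n)
      = 3n (ln 114 − 1) + O(ln n).
Numerically ln(114) − 1 ≈ 3.7362.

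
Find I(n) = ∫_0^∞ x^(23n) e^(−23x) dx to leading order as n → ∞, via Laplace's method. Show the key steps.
I(n) ~ (sqrt(2π·23n) / 23) · (23n/(23e))^(23n)

Write the integrand as exp(23n ln x − 23x) and set f(x) = 23n ln x − 23x. Then f'(x) = 23n/x − 23 = 0 at x* = 23n/23, and f''(x*) = −23n/x*^2 = −23^2/(23n). Laplace's method (interior maximum) gives
  I(n) ~ e^(f(x*)) · sqrt(2π / |f''(x*)|)
        = exp(23n ln(23n/23) − 23n) · sqrt(2π · 23n / 23^2)
        = (23n/23)^(23n) e^(−23n) · sqrt(2π·23n) / 23
        = (sqrt(2π·23n) / 23) · (23n/(23e))^(23n).
This matches Γ(23n+1)/23^(23n+1) with Stirling applied to Γ.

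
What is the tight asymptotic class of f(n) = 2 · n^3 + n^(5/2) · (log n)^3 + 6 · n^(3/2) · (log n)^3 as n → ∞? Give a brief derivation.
f(n) ∈ Θ(n^3)

Compare the terms by growth order. For large n, n^a · (log n)^b dominates n^a' · (log n)^b' iff a > a', or (a = a' and b > b'). Ranking the 3 terms shows the dominant one is 2 · n^3. Hence f(n) ∈ Θ(n^3).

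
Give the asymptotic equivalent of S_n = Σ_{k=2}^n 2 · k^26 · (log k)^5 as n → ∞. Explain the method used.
S_n ~ 2 · n^27 · (log n)^5 / 27

By integral comparison, S_n = ∫_1^n 2 · x^26 · (log x)^5 dx + O(n^26 · (log n)^5). For the integral, the leading term of ∫_1^n x^26 (log x)^5 dx is n^27/27 · (log n)^5 (by repeated integration by parts; each step lowers the log-exponent and produces a relatively O(1/log n) correction). Hence S_n ~ 2 · n^27 · (log n)^5 / 27.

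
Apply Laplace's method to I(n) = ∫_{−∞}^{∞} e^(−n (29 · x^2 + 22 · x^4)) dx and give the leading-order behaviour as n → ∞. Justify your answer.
I(n) ~ sqrt(π/(29n))

φ(x) = 29 · x^2 + 22 · x^4 has its unique global minimum at x* = 0 (since φ'(x) = 58x + 88x^3 = 0 only at x = 0 for real x with both coefficients positive, and φ → ∞ as |x| → ∞). At x* = 0, φ(0) = 0 and φ''(0) = 58. Laplace's method then gives
  I(n) ~ sqrt(2π / (n · φ''(0))) · e^(−n φ(0)) = sqrt(2π / (58n)) = sqrt(π/(29n)).
The 22 · x^4 term contributes only at subleading order (an O(1/n) relative correction).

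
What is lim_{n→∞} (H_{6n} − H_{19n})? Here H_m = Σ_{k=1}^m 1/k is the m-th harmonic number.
lim = ln(6/19)

Euler-Maclaurin gives H_m = ln m + γ + 1/(2m) + O(1/m^2). The γ and O(1/m) terms cancel in the difference:
  H_{6n} − H_{19n} = ln(6n) − ln(19n) + O(1/n) = ln(6/19) + O(1/n).
Hence the limit is ln(6/19).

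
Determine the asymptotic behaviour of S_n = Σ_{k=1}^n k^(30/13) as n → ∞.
S_n ~ (13/43) · n^(43/13)

Integral comparison: Σ_{k=1}^n k^(30/13) = ∫_0^n x^(30/13) dx + O(n^(30/13)). The integral is n^(1 + 30/13) / (1 + 30/13) = n^((30+13)/13) / ((30+13)/13) = (13/43) · n^(43/13).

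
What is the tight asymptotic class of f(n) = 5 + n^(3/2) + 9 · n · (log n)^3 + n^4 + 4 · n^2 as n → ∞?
f(n) ∈ Θ(n^4)

Compare the terms by growth order. For large n, n^a · (log n)^b dominates n^a' · (log n)^b' iff a > a', or (a = a' and b > b'). Ranking the 5 terms shows the dominant one is n^4. Hence f(n) ∈ Θ(n^4).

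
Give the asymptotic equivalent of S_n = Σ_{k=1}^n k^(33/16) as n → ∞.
S_n ~ (16/49) · n^(49/16)

Integral comparison: Σ_{k=1}^n k^(33/16) = ∫_0^n x^(33/16) dx + O(n^(33/16)). The integral is n^(1 + 33/16) / (1 + 33/16) = n^((33+16)/16) / ((33+16)/16) = (16/49) · n^(49/16).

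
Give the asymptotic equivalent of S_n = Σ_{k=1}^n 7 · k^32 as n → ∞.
S_n ~ 7 · n^33 / 33

By integral comparison (Euler-Maclaurin), Σ_{k=1}^n 7 · k^32 = 7 · ∫_0^n x^32 dx + O(n^32) = 7 · n^33/33 + O(n^32). (Equivalently, Faulhaber's formula gives the same leading term.)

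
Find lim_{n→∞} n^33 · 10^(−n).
lim = 0

Exponentials with base > 1 dominate every fixed polynomial: for any fixed c, n^c / 10^n → 0 as n → ∞ (e.g. by the ratio test, or by writing 10^n = e^(n ln 10) and noting e^(n ln 10) / n^c → ∞). Hence n^33 · 10^(−n) = n^33 / 10^n → 0.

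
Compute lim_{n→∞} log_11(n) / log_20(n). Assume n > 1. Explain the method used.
lim = ln(20) / ln(11) = log_11(20)

Change of base: log_11(n) = ln n / ln 11 and log_20(n) = ln n / ln 20. The ratio is (ln n / ln 11) · (ln 20 / ln n) = ln 20 / ln 11, a constant independent of n. So the limit is ln 20 / ln 11 = log_11(20).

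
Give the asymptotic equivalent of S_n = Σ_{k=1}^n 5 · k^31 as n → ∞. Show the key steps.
S_n ~ 5 · n^32 / 32

By integral comparison (Euler-Maclaurin), Σ_{k=1}^n 5 · k^31 = 5 · ∫_0^n x^31 dx + O(n^31) = 5 · n^32/32 + O(n^31). (Equivalently, Faulhaber's formula gives the same leading term.)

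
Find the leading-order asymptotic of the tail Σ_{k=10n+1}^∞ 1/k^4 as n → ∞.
Σ_{k>10n} 1/k^4 ~ 1/(3 · (10n)^3)

Compare to the integral: ∫_{10n}^∞ x^(−4) dx = [−x^(−3)/3]_{10n}^∞ = 1/((4−1)·(10n)^3). Euler-Maclaurin then gives
  Σ_{k>10n} 1/k^4 = ∫_{10n}^∞ dx/x^4 − 1/(2·(10n)^4) + O(1/(10n)^5).
(Equivalently this is ζ(4) − Σ_{k≤10n} 1/k^4.)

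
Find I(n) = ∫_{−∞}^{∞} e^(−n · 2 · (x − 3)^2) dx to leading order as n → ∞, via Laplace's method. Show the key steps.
I(n) = sqrt(π/(2n))

Here φ(x) = 2 · (x − 3)^2 has its unique minimum at x* = 3 with φ(x*) = 0 and φ''(x*) = 4. Laplace's method gives
  I(n) ~ e^(−n φ(x*)) · sqrt(2π / (n · φ''(x*))) = sqrt(2π / (4n)) = sqrt(π/(2n)).
This is exact: substituting u = (x − 3)·sqrt(2n) gives I(n) = (1/sqrt(2n)) ∫_{−∞}^{∞} e^(−u^2) du = sqrt(π/(2n)).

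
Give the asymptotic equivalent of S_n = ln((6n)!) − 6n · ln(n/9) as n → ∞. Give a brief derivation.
S_n ~ 6n · (ln 54 − 1) + O(ln n)

Stirling: ln((6n)!) = 6n ln(6n) − 6n + O(ln n).
  S_n = 6n ln(6n) − 6n − 6n ln(n/9) + O(ln n)
      = 6n ln(6n) − 6n ln n + 6n ln 9 − 6n + O(ln n)
      = 6n ln 6 + 6n ln 9 − 6n + O(ln n)
      = 6n (ln 54 − 1) + O(ln n).
Numerically ln(54) − 1 ≈ 2.9890.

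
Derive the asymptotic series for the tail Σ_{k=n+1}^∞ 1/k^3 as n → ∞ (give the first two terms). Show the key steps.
Σ_{k>n} 1/k^3 = 1/(2 · n^2) − 1/(2 · n^3) + O(1/n^4)

Compare to the integral: ∫_{n}^∞ x^(−3) dx = [−x^(−2)/2]_{n}^∞ = 1/((3−1)·n^2). The Euler-Maclaurin correction adds −f(n)/2 = −1/(2·n^3). Euler-Maclaurin then gives
  Σ_{k>n} 1/k^3 = ∫_{n}^∞ dx/x^3 − 1/(2·n^3) + O(1/n^4).
(Equivalently this is ζ(3) − Σ_{k≤n} 1/k^3.)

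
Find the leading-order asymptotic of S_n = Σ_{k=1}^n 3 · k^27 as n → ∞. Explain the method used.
S_n ~ 3 · n^28 / 28

By integral comparison (Euler-Maclaurin), Σ_{k=1}^n 3 · k^27 = 3 · ∫_0^n x^27 dx + O(n^27) = 3 · n^28/28 + O(n^27). (Equivalently, Faulhaber's formula gives the same leading term.)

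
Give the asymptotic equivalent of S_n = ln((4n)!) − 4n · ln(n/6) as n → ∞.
S_n ~ 4n · (ln 24 − 1) + O(ln n)

Stirling: ln((4n)!) = 4n ln(4n) − 4n + O(ln n).
  S_n = 4n ln(4n) − 4n − 4n ln(n/6) + O(ln n)
      = 4n ln(4n) − 4n ln n + 4n ln 6 − 4n + O(ln n)
      = 4n ln 4 + 4n ln 6 − 4n + O(ln n)
      = 4n (ln 24 − 1) + O(ln n).
Numerically ln(24) − 1 ≈ 2.1781.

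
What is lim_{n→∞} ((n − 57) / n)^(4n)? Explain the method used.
lim = e^(−228)

Rewrite as (1 − 57/n)^(4n). By the standard limit (1 + x/n)^n → e^x, we have (1 − 57/n)^n → e^(−57), and raising to the 4th power gives e^(−228).
More precisely, ln[(1 − 57/n)^(4n)] = 4n · ln(1 − 57/n) = 4n · (-57/n + O(1/n^2)) = -228 + O(1/n) → -228.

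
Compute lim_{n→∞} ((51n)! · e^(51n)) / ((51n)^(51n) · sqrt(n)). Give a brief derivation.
lim = sqrt(2π·51)

Stirling: (51n)! ~ sqrt(2π·51n) · (51n/e)^(51n). Hence
  (51n)! · e^(51n) / (51n)^(51n) ~ sqrt(2π·51n).
Dividing by sqrt(n): sqrt(2π·51n) / sqrt(n) = sqrt(2π·51) · n^((1−1)/2), so the limit is sqrt(2π·51).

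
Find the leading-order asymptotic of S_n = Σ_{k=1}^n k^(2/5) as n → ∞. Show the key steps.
S_n ~ (5/7) · n^(7/5)

Integral comparison: Σ_{k=1}^n k^(2/5) = ∫_0^n x^(2/5) dx + O(n^(2/5)). The integral is n^(1 + 2/5) / (1 + 2/5) = n^((2+5)/5) / ((2+5)/5) = (5/7) · n^(7/5).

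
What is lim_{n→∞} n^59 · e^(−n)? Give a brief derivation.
lim = 0

Exponentials with base > 1 dominate every fixed polynomial: for any fixed c, n^c / e^n → 0 as n → ∞ (e.g. by the ratio test, or since e^n grows faster than any power of n). Hence n^59 · e^(−n) = n^59 / e^n → 0.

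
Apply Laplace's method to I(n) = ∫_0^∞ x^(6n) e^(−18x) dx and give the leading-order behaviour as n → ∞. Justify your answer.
I(n) ~ (sqrt(2π·6n) / 18) · (6n/(18e))^(6n)

Write the integrand as exp(6n ln x − 18x) and set f(x) = 6n ln x − 18x. Then f'(x) = 6n/x − 18 = 0 at x* = 6n/18, and f''(x*) = −6n/x*^2 = −18^2/(6n). Laplace's method (interior maximum) gives
  I(n) ~ e^(f(x*)) · sqrt(2π / |f''(x*)|)
        = exp(6n ln(6n/18) − 6n) · sqrt(2π · 6n / 18^2)
        = (6n/18)^(6n) e^(−6n) · sqrt(2π·6n) / 18
        = (sqrt(2π·6n) / 18) · (6n/(18e))^(6n).
This matches Γ(6n+1)/18^(6n+1) with Stirling applied to Γ.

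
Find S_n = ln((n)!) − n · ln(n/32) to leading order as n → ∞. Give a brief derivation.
S_n ~ n · (ln 32 − 1) + O(ln n)

Stirling: ln((n)!) = n ln(n) − n + O(ln n).
  S_n = n ln(n) − n − n ln(n/32) + O(ln n)
      = n ln(n) − n ln n + n ln 32 − n + O(ln n)
      = n ln 32 − n + O(ln n)
      = n (ln 32 − 1) + O(ln n).
Numerically ln(32) − 1 ≈ 2.4657.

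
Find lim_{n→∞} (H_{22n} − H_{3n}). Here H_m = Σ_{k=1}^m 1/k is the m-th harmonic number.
lim = ln(22/3)

Euler-Maclaurin gives H_m = ln m + γ + 1/(2m) + O(1/m^2). The γ and O(1/m) terms cancel in the difference:
  H_{22n} − H_{3n} = ln(22n) − ln(3n) + O(1/n) = ln(22/3) + O(1/n).
Hence the limit is ln(22/3).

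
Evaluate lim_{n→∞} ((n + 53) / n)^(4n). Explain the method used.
lim = e^212

Rewrite as (1 + 53/n)^(4n). By the standard limit (1 + x/n)^n → e^x, we have (1 + 53/n)^n → e^53, and raising to the 4th power gives e^212.
More precisely, ln[(1 + 53/n)^(4n)] = 4n · ln(1 + 53/n) = 4n · (53/n + O(1/n^2)) = 212 + O(1/n) → 212.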